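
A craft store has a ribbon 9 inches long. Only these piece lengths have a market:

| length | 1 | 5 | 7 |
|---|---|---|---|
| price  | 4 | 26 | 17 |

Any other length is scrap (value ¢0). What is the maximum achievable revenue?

Build r[k] bottom-up: r[k] = max over allowed piece i of (p[i] + r[k−i]).
r[1] = 4
r[2] = 8  (first piece 1, then r[1]=4)
r[3] = 12  (first piece 1, then r[2]=8)
r[4] = 16  (first piece 1, then r[3]=12)
r[5] = 26
r[6] = 30  (first piece 1, then r[5]=26)
r[7] = 34  (first piece 1, then r[6]=30)
r[8] = 38  (first piece 1, then r[7]=34)
r[9] = 42  (first piece 1, then r[8]=38)
One optimal cutting: 5 + 1 + 1 + 1 + 1 → ¢42.

42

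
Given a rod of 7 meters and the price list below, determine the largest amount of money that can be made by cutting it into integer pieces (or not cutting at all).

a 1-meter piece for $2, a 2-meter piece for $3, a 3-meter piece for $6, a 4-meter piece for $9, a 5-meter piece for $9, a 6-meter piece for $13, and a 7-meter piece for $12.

15

Build best[k] bottom-up: best[k] = max over allowed piece i of (p[i] + best[k−i]).
best[1] = 2
best[2] = max(2+2, 3+0) = 4
best[3] = max(2+4, 3+2, 6+0) = 6
best[4] = max(2+6, 3+4, 6+2, 9+0) = 9
best[5] = max(2+9, 3+6, 6+4, 9+2, 9+0) = 11
best[6] = max(2+11, 3+9, 6+6, 9+4, 9+2, 13+0) = 13
best[7] = max(2+13, 3+11, 6+9, …, 13+2, 12+0) = 15
One optimal cutting: 4 + 1 + 1 + 1 → $9 + $2 + $2 + $2 = $15.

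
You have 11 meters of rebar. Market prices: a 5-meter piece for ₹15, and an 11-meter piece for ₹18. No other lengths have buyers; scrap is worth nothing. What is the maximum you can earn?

30

Build r[k] bottom-up: r[k] = max over allowed piece i of (p[i] + r[k−i]).
r[1] = 0
r[2] = 0
r[3] = 0
r[4] = 0
r[5] = 15
r[6] = 15
r[7] = 15
r[8] = 15
r[9] = 15
r[10] = 30  (first piece 5, then r[5]=15)
r[11] = 30
One optimal cutting: pieces 5 + 5 with 1 meter of scrap → ₹30.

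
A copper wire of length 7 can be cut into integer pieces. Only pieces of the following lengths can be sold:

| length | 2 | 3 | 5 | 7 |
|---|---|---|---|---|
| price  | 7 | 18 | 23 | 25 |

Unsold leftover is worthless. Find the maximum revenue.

36

Build f[k] bottom-up: f[k] = max over allowed piece i of (p[i] + f[k−i]).
f[1] = 0
f[2] = 7
f[3] = max(7+0, 18+0) = 18
f[4] = max(7+7, 18+0) = 18
f[5] = max(7+18, 18+7, 23+0) = 25
f[6] = max(7+18, 18+18, 23+0) = 36
f[7] = max(7+25, 18+18, 23+7, 25+0) = 36
One optimal cutting: pieces 3 + 3 with 1 meter of scrap → €36.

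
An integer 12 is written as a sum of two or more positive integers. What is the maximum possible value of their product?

Fill P[k] for k=2..12: at each k try every first piece i and multiply by the better of (k−i) uncut or P[k−i].
P[2] = 1*max(1,0) = 1*1 = 1
P[3] = 1*max(2,1) = 1*2 = 2
P[4] = 2*max(2,1) = 2*2 = 4
P[5] = 2*max(3,2) = 2*3 = 6
P[6] = 3*max(3,2) = 3*3 = 9
P[7] = 2*max(5,6) = 2*6 = 12
P[8] = 2*max(6,9) = 2*9 = 18
P[9] = 3*max(6,9) = 3*9 = 27
P[10] = 2*max(8,18) = 2*18 = 36
P[11] = 2*max(9,27) = 2*27 = 54
P[12] = 3*max(9,27) = 3*27 = 81
One optimal split: 3 + 3 + 3 + 3; product 3*3*3*3 = 81.

81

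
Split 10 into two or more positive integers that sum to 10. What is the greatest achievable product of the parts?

Let g[k] be the best product for length k (with at least one cut). For each first piece i, the rest contributes max(k−i, g[k−i]).
g[2] = 1×max(1,0) = 1×1 = 1
g[3] = 1×max(2,1) = 1×2 = 2
g[4] = 2×max(2,1) = 2×2 = 4
g[5] = 2×max(3,2) = 2×3 = 6
g[6] = 3×max(3,2) = 3×3 = 9
g[7] = 2×max(5,6) = 2×6 = 12
g[8] = 2×max(6,9) = 2×9 = 18
g[9] = 3×max(6,9) = 3×9 = 27
g[10] = 2×max(8,18) = 2×18 = 36
One optimal split: 3 + 3 + 2 + 2; product 3×3×2×2 = 36.

36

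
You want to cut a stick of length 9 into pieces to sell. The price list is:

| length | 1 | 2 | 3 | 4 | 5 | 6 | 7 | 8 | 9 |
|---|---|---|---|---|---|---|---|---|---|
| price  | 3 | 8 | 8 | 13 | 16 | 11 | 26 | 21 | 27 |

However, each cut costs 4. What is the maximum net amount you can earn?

30

Build net[k] bottom-up: net[k] = max over allowed piece i of (p[i] + net[k−i]) − 4 per cut.
net[1] = 3
net[2] = 8
net[3] = 8
net[4] = 13
net[5] = 16
net[6] = 17  (first piece 2, then net[4]=13)
net[7] = 26
net[8] = 25  (first piece 1, then net[7]=26)
net[9] = 30  (first piece 2, then net[7]=26)
One optimal plan: pieces 7 + 2 (1 cut) → 34 − 4 = 30.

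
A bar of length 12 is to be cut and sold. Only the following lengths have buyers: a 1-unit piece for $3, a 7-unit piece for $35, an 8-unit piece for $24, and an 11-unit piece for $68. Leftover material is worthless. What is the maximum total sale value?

Consider every possible first cut. r[k] is the best of p[i]+r[k−i] over all sellable i≤k.
r[1] = 3
r[2] = 6  (first piece 1, then r[1]=3)
r[3] = 9  (first piece 1, then r[2]=6)
r[4] = 12  (first piece 1, then r[3]=9)
r[5] = 15  (first piece 1, then r[4]=12)
r[6] = 18  (first piece 1, then r[5]=15)
r[7] = 35
r[8] = 38  (first piece 1, then r[7]=35)
r[9] = 41  (first piece 1, then r[8]=38)
r[10] = 44  (first piece 1, then r[9]=41)
r[11] = 68
r[12] = 71  (first piece 1, then r[11]=68)
One optimal cutting: 11 + 1 → $71.

71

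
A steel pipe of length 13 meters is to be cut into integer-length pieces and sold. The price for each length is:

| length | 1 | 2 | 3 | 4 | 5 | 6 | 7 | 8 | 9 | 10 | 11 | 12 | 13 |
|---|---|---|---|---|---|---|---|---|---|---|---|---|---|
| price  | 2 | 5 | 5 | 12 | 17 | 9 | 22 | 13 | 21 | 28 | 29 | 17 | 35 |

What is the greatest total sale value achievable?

Let v[k] be the best obtainable value from length k. For each k, try every first piece i and keep the best of price[i] + v[k−i].
v[1] = 2
v[2] = 5
v[3] = 7  (first piece 1, then v[2]=5)
v[4] = 12
v[5] = 17
v[6] = 19  (first piece 1, then v[5]=17)
v[7] = 22  (first piece 2, then v[5]=17)
v[8] = 24  (first piece 1, then v[7]=22)
v[9] = 29  (first piece 4, then v[5]=17)
v[10] = 34  (first piece 5, then v[5]=17)
v[11] = 36  (first piece 1, then v[10]=34)
v[12] = 39  (first piece 2, then v[10]=34)
v[13] = 41  (first piece 1, then v[12]=39)
One optimal cutting: 5 + 5 + 2 + 1 → $17 + $17 + $5 + $2 = $41.

41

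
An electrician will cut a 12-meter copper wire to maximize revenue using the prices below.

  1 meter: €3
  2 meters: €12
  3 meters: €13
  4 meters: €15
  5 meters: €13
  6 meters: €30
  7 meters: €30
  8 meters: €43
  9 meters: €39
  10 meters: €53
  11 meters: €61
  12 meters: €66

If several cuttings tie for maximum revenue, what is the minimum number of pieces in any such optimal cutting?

Let r[k] be the best obtainable value from length k. For each k, try every first piece i and keep the best of price[i] + r[k−i].
r[1] = 3
r[2] = 12
r[3] = 15  (first piece 1, then r[2]=12)
r[4] = 24  (first piece 2, then r[2]=12)
r[5] = 27  (first piece 1, then r[4]=24)
r[6] = 36  (first piece 2, then r[4]=24)
r[7] = 39  (first piece 1, then r[6]=36)
r[8] = 48  (first piece 2, then r[6]=36)
r[9] = 51  (first piece 1, then r[8]=48)
r[10] = 60  (first piece 2, then r[8]=48)
r[11] = 63  (first piece 1, then r[10]=60)
r[12] = 72  (first piece 2, then r[10]=60)
Maximum revenue is €72.
Now minimize piece count subject to staying optimal: for each k, pieces[k] = 1 + min over i with p[i]+r[k−i]=r[k] of pieces[k−i].
pieces[9] = 5
pieces[10] = 5
pieces[11] = 6
pieces[12] = 6

6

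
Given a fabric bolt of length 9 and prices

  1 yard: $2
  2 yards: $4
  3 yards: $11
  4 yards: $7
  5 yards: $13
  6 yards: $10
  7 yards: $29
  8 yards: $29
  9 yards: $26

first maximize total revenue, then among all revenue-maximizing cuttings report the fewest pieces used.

Build r[k] bottom-up: r[k] = max over allowed piece i of (p[i] + r[k−i]).
r[1] = 2
r[2] = 4  (first piece 1, then r[1]=2)
r[3] = 11
r[4] = 13  (first piece 1, then r[3]=11)
r[5] = 15  (first piece 1, then r[4]=13)
r[6] = 22  (first piece 3, then r[3]=11)
r[7] = 29
r[8] = 31  (first piece 1, then r[7]=29)
r[9] = 33  (first piece 1, then r[8]=31)
Maximum revenue is $33.
Now minimize piece count subject to staying optimal: for each k, pieces[k] = 1 + min over i with p[i]+r[k−i]=r[k] of pieces[k−i].
pieces[6] = 2
pieces[7] = 1
pieces[8] = 2
pieces[9] = 2

2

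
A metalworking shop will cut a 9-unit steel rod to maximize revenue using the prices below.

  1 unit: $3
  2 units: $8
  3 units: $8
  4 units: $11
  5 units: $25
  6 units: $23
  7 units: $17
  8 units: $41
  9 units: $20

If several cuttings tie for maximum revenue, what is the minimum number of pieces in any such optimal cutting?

Let r[k] be the best obtainable value from length k. For each k, try every first piece i and keep the best of price[i] + r[k−i].
r[1] = 3
r[2] = max(3+3, 8+0) = 8
r[3] = max(3+8, 8+3, 8+0) = 11
r[4] = max(3+11, 8+8, 8+3, 11+0) = 16
r[5] = max(3+16, 8+11, 8+8, 11+3, 25+0) = 25
r[6] = max(3+25, 8+16, 8+11, 11+8, 25+3, 23+0) = 28
r[7] = max(3+28, 8+25, 8+16, …, 23+3, 17+0) = 33
r[8] = max(3+33, 8+28, 8+25, …, 17+3, 41+0) = 41
r[9] = max(3+41, 8+33, 8+28, …, 41+3, 20+0) = 44
Maximum revenue is $44.
Now minimize piece count subject to staying optimal: for each k, pieces[k] = 1 + min over i with p[i]+r[k−i]=r[k] of pieces[k−i].
pieces[6] = 2
pieces[7] = 2
pieces[8] = 1
pieces[9] = 2

2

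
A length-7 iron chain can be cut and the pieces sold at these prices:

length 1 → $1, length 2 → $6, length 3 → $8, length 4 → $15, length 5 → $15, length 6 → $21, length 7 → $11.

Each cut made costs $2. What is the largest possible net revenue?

Build v[k] bottom-up: v[k] = max over allowed piece i of (p[i] + v[k−i]) − 2 per cut.
v[1] = 1
v[2] = max(1+1-2, 6+0) = 6
v[3] = max(1+6-2, 6+1-2, 8+0) = 8
v[4] = max(1+8-2, 6+6-2, 8+1-2, 15+0) = 15
v[5] = max(1+15-2, 6+8-2, 8+6-2, 15+1-2, 15+0) = 15
v[6] = max(1+15-2, 6+15-2, 8+8-2, 15+6-2, 15+1-2, 21+0) = 21
v[7] = max(1+21-2, 6+15-2, 8+15-2, …, 21+1-2, 11+0) = 21
One optimal plan: pieces 4 + 3 (1 cut) → $23 − $2 = $21.

21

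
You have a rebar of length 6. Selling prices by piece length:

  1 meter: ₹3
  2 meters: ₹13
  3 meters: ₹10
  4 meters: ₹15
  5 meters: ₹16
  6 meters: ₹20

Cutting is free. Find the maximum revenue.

Let R[k] be the best obtainable value from length k. For each k, try every first piece i and keep the best of price[i] + R[k−i].
R[1] = 3
R[2] = 13
R[3] = 16  (first piece 1, then R[2]=13)
R[4] = 26  (first piece 2, then R[2]=13)
R[5] = 29  (first piece 1, then R[4]=26)
R[6] = 39  (first piece 2, then R[4]=26)
One optimal cutting: 2 + 2 + 2 → ₹13 + ₹13 + ₹13 = ₹39.

39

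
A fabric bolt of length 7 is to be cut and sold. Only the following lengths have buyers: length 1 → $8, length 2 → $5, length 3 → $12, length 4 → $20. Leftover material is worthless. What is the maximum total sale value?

Build r[k] bottom-up: r[k] = max over allowed piece i of (p[i] + r[k−i]).
r[1] = 8
r[2] = max(8+8, 5+0) = 16
r[3] = max(8+16, 5+8, 12+0) = 24
r[4] = max(8+24, 5+16, 12+8, 20+0) = 32
r[5] = max(8+32, 5+24, 12+16, 20+8) = 40
r[6] = max(8+40, 5+32, 12+24, 20+16) = 48
r[7] = max(8+48, 5+40, 12+32, 20+24) = 56
One optimal cutting: 1 + 1 + 1 + 1 + 1 + 1 + 1 → $56.

56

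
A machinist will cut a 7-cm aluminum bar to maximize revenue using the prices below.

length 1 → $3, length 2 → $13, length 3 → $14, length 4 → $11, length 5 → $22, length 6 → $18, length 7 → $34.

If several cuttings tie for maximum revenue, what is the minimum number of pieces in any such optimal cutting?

4

Let r[k] be the best obtainable value from length k. For each k, try every first piece i and keep the best of price[i] + r[k−i].
r[1] = 3
r[2] = max(3+3, 13+0) = 13
r[3] = max(3+13, 13+3, 14+0) = 16
r[4] = max(3+16, 13+13, 14+3, 11+0) = 26
r[5] = max(3+26, 13+16, 14+13, 11+3, 22+0) = 29
r[6] = max(3+29, 13+26, 14+16, 11+13, 22+3, 18+0) = 39
r[7] = max(3+39, 13+29, 14+26, …, 18+3, 34+0) = 42
Maximum revenue is $42.
Now minimize piece count subject to staying optimal: for each k, pieces[k] = 1 + min over i with p[i]+r[k−i]=r[k] of pieces[k−i].
pieces[4] = 2
pieces[5] = 3
pieces[6] = 3
pieces[7] = 4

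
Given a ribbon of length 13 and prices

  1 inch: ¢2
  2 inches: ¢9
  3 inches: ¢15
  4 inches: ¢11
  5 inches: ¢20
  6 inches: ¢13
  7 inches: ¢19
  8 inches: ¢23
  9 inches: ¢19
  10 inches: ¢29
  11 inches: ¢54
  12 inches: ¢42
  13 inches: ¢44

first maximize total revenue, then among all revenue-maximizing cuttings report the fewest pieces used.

Build r[k] bottom-up: r[k] = max over allowed piece i of (p[i] + r[k−i]).
r[1] = 2
r[2] = 9
r[3] = 15
r[4] = 18  (first piece 2, then r[2]=9)
r[5] = 24  (first piece 2, then r[3]=15)
r[6] = 30  (first piece 3, then r[3]=15)
r[7] = 33  (first piece 2, then r[5]=24)
r[8] = 39  (first piece 2, then r[6]=30)
r[9] = 45  (first piece 3, then r[6]=30)
r[10] = 48  (first piece 2, then r[8]=39)
r[11] = 54  (first piece 2, then r[9]=45)
r[12] = 60  (first piece 3, then r[9]=45)
r[13] = 63  (first piece 2, then r[11]=54)
Maximum revenue is ¢63.
Now minimize piece count subject to staying optimal: for each k, pieces[k] = 1 + min over i with p[i]+r[k−i]=r[k] of pieces[k−i].
pieces[10] = 4
pieces[11] = 1
pieces[12] = 4
pieces[13] = 2

2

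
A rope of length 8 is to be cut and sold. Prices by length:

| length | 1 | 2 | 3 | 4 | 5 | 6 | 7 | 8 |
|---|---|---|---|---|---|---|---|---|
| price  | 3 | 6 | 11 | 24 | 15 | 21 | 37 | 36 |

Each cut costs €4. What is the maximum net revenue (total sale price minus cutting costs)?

44

Let r[k] be the best obtainable value from length k. For each k, try every first piece i and keep the best of price[i] + r[k−i] minus the 4 cut fee when i<k.
r[1] = 3
r[2] = max(3+3-4, 6+0) = 6
r[3] = max(3+6-4, 6+3-4, 11+0) = 11
r[4] = max(3+11-4, 6+6-4, 11+3-4, 24+0) = 24
r[5] = max(3+24-4, 6+11-4, 11+6-4, 24+3-4, 15+0) = 23
r[6] = max(3+23-4, 6+24-4, 11+11-4, 24+6-4, 15+3-4, 21+0) = 26
r[7] = max(3+26-4, 6+23-4, 11+24-4, …, 21+3-4, 37+0) = 37
r[8] = max(3+37-4, 6+26-4, 11+23-4, …, 37+3-4, 36+0) = 44
One optimal plan: pieces 4 + 4 (1 cut) → €48 − €4 = €44.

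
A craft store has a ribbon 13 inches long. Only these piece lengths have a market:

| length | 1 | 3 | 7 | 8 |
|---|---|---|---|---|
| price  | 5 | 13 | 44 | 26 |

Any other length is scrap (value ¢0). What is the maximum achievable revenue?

Consider every possible first cut. best[k] is the best of p[i]+best[k−i] over all sellable i≤k.
best[1] = 5
best[2] = 10  (first piece 1, then best[1]=5)
best[3] = 15  (first piece 1, then best[2]=10)
best[4] = 20  (first piece 1, then best[3]=15)
best[5] = 25  (first piece 1, then best[4]=20)
best[6] = 30  (first piece 1, then best[5]=25)
best[7] = 44
best[8] = 49  (first piece 1, then best[7]=44)
best[9] = 54  (first piece 1, then best[8]=49)
best[10] = 59  (first piece 1, then best[9]=54)
best[11] = 64  (first piece 1, then best[10]=59)
best[12] = 69  (first piece 1, then best[11]=64)
best[13] = 74  (first piece 1, then best[12]=69)
One optimal cutting: 7 + 1 + 1 + 1 + 1 + 1 + 1 → ¢74.

74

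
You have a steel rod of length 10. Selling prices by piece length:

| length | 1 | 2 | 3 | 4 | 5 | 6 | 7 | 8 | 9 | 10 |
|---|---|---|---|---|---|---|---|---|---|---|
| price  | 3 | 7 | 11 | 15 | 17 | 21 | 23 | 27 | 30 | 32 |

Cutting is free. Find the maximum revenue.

Build v[k] bottom-up: v[k] = max over allowed piece i of (p[i] + v[k−i]).
v[1] = 3
v[2] = 7
v[3] = 11
v[4] = 15
v[5] = 18  (first piece 1, then v[4]=15)
v[6] = 22  (first piece 2, then v[4]=15)
v[7] = 26  (first piece 3, then v[4]=15)
v[8] = 30  (first piece 4, then v[4]=15)
v[9] = 33  (first piece 1, then v[8]=30)
v[10] = 37  (first piece 2, then v[8]=30)
One optimal cutting: 4 + 4 + 2 → $15 + $15 + $7 = $37.

37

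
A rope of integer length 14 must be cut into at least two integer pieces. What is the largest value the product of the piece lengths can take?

Fill prod[k] for k=2..14: at each k try every first piece i and multiply by the better of (k−i) uncut or prod[k−i].
Small cases: prod[2]=1, prod[3]=2, prod[4]=4, prod[5]=6, prod[6]=9, prod[7]=12.
prod[8] = 2×max(6,9) = 2×9 = 18
prod[9] = 3×max(6,9) = 3×9 = 27
prod[10] = 2×max(8,18) = 2×18 = 36
prod[11] = 2×max(9,27) = 2×27 = 54
prod[12] = 3×max(9,27) = 3×27 = 81
prod[13] = 2×max(11,54) = 2×54 = 108
prod[14] = 2×max(12,81) = 2×81 = 162
One optimal split: 3 + 3 + 3 + 3 + 2; product 3×3×3×3×2 = 162.

162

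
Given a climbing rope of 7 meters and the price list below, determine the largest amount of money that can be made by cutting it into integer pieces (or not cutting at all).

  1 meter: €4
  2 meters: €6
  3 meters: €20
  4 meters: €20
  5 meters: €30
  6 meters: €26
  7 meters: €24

44

Consider every possible first cut. best[k] is the best of p[i]+best[k−i] over all sellable i≤k.
best[1] = 4
best[2] = 8  (first piece 1, then best[1]=4)
best[3] = 20
best[4] = 24  (first piece 1, then best[3]=20)
best[5] = 30
best[6] = 40  (first piece 3, then best[3]=20)
best[7] = 44  (first piece 1, then best[6]=40)
One optimal cutting: 3 + 3 + 1 → €20 + €20 + €4 = €44.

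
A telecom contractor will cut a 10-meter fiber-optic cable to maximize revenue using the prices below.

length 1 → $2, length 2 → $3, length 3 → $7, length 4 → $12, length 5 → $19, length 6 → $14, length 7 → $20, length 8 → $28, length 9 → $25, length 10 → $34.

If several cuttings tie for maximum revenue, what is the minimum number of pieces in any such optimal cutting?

2

Let r[k] be the best obtainable value from length k. For each k, try every first piece i and keep the best of price[i] + r[k−i].
r[1] = 2
r[2] = max(2+2, 3+0) = 4
r[3] = max(2+4, 3+2, 7+0) = 7
r[4] = max(2+7, 3+4, 7+2, 12+0) = 12
r[5] = max(2+12, 3+7, 7+4, 12+2, 19+0) = 19
r[6] = max(2+19, 3+12, 7+7, 12+4, 19+2, 14+0) = 21
r[7] = max(2+21, 3+19, 7+12, …, 14+2, 20+0) = 23
r[8] = max(2+23, 3+21, 7+19, …, 20+2, 28+0) = 28
r[9] = max(2+28, 3+23, 7+21, …, 28+2, 25+0) = 31
r[10] = max(2+31, 3+28, 7+23, …, 25+2, 34+0) = 38
Maximum revenue is $38.
Now minimize piece count subject to staying optimal: for each k, pieces[k] = 1 + min over i with p[i]+r[k−i]=r[k] of pieces[k−i].
pieces[7] = 3
pieces[8] = 1
pieces[9] = 2
pieces[10] = 2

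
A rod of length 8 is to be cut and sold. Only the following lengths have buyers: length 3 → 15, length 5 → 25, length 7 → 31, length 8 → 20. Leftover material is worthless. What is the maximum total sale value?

Consider every possible first cut. best[k] is the best of p[i]+best[k−i] over all sellable i≤k.
best[1] = 0
best[2] = 0
best[3] = 15
best[4] = 15
best[5] = max(15+0, 25+0) = 25
best[6] = max(15+15, 25+0) = 30
best[7] = max(15+15, 25+0, 31+0) = 31
best[8] = max(15+25, 25+15, 31+0, 20+0) = 40
One optimal cutting: 5 + 3 → 40.

40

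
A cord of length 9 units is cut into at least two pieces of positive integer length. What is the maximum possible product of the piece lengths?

Let P[k] be the best product for length k (with at least one cut). For each first piece i, the rest contributes max(k−i, P[k−i]).
P[2] = 1*max(1,0) = 1*1 = 1
P[3] = max(1*2, 2*1) = 2
P[4] = max(1*3, 2*2, 3*1) = 4
P[5] = max(1*4, 2*3, 3*2, 4*1) = 6
P[6] = max(1*6, 2*4, 3*3, 4*2, 5*1) = 9
P[7] = max(1*9, 2*6, 3*4, 4*3, 5*2, 6*1) = 12
P[8] = max(1*12, 2*9, 3*6, …, 6*2, 7*1) = 18
P[9] = max(1*18, 2*12, 3*9, …, 7*2, 8*1) = 27
One optimal split: 3 + 3 + 3; product 3*3*3 = 27.

27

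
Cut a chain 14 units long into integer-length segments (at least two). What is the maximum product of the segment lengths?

Let m[k] be the best product for length k (with at least one cut). For each first piece i, the rest contributes max(k−i, m[k−i]).
Small cases: m[2]=1, m[3]=2, m[4]=4, m[5]=6, m[6]=9, m[7]=12, m[8]=18.
m[9] = max(1·18, 2·12, 3·9, …, 7·2, 8·1) = 27
m[10] = max(1·27, 2·18, 3·12, …, 8·2, 9·1) = 36
m[11] = max(1·36, 2·27, 3·18, …, 9·2, 10·1) = 54
m[12] = max(1·54, 2·36, 3·27, …, 10·2, 11·1) = 81
m[13] = max(1·81, 2·54, 3·36, …, 11·2, 12·1) = 108
m[14] = max(1·108, 2·81, 3·54, …, 12·2, 13·1) = 162
One optimal split: 3 + 3 + 3 + 3 + 2; product 3·3·3·3·2 = 162.

162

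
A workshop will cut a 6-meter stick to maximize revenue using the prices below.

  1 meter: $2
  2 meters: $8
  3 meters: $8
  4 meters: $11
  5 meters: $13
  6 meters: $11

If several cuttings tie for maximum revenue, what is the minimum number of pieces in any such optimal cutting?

Build r[k] bottom-up: r[k] = max over allowed piece i of (p[i] + r[k−i]).
r[1] = 2
r[2] = 8
r[3] = 10  (first piece 1, then r[2]=8)
r[4] = 16  (first piece 2, then r[2]=8)
r[5] = 18  (first piece 1, then r[4]=16)
r[6] = 24  (first piece 2, then r[4]=16)
Maximum revenue is $24.
Now minimize piece count subject to staying optimal: for each k, pieces[k] = 1 + min over i with p[i]+r[k−i]=r[k] of pieces[k−i].
pieces[3] = 2
pieces[4] = 2
pieces[5] = 3
pieces[6] = 3

3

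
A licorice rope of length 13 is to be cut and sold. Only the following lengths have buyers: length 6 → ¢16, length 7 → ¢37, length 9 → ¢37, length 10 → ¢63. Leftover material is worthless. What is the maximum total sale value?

Let f[k] be the best obtainable value from length k. For each k, try every first piece i and keep the best of price[i] + f[k−i].
f[1] = 0
f[2] = 0
f[3] = 0
f[4] = 0
f[5] = 0
f[6] = 16
f[7] = max(16+0, 37+0) = 37
f[8] = max(16+0, 37+0) = 37
f[9] = max(16+0, 37+0, 37+0) = 37
f[10] = max(16+0, 37+0, 37+0, 63+0) = 63
f[11] = max(16+0, 37+0, 37+0, 63+0) = 63
f[12] = max(16+16, 37+0, 37+0, 63+0) = 63
f[13] = max(16+37, 37+16, 37+0, 63+0) = 63
One optimal cutting: pieces 10 with 3 cm of scrap → ¢63.

63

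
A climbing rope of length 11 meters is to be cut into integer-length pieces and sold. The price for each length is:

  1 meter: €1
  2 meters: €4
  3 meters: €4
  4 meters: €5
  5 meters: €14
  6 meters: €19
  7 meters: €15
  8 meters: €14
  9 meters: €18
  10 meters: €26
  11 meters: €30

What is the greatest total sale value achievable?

Build v[k] bottom-up: v[k] = max over allowed piece i of (p[i] + v[k−i]).
v[1] = 1
v[2] = max(1+1, 4+0) = 4
v[3] = max(1+4, 4+1, 4+0) = 5
v[4] = max(1+5, 4+4, 4+1, 5+0) = 8
v[5] = max(1+8, 4+5, 4+4, 5+1, 14+0) = 14
v[6] = max(1+14, 4+8, 4+5, 5+4, 14+1, 19+0) = 19
v[7] = max(1+19, 4+14, 4+8, …, 19+1, 15+0) = 20
v[8] = max(1+20, 4+19, 4+14, …, 15+1, 14+0) = 23
v[9] = max(1+23, 4+20, 4+19, …, 14+1, 18+0) = 24
v[10] = max(1+24, 4+23, 4+20, …, 18+1, 26+0) = 28
v[11] = max(1+28, 4+24, 4+23, …, 26+1, 30+0) = 33
One optimal cutting: 6 + 5 → €19 + €14 = €33.

33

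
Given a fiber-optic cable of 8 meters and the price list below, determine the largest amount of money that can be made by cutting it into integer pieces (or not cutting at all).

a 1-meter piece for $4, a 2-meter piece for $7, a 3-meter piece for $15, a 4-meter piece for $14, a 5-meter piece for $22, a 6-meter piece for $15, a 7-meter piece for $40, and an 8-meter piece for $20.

44

Build best[k] bottom-up: best[k] = max over allowed piece i of (p[i] + best[k−i]).
best[1] = 4
best[2] = max(4+4, 7+0) = 8
best[3] = max(4+8, 7+4, 15+0) = 15
best[4] = max(4+15, 7+8, 15+4, 14+0) = 19
best[5] = max(4+19, 7+15, 15+8, 14+4, 22+0) = 23
best[6] = max(4+23, 7+19, 15+15, 14+8, 22+4, 15+0) = 30
best[7] = max(4+30, 7+23, 15+19, …, 15+4, 40+0) = 40
best[8] = max(4+40, 7+30, 15+23, …, 40+4, 20+0) = 44
One optimal cutting: 7 + 1 → $40 + $4 = $44.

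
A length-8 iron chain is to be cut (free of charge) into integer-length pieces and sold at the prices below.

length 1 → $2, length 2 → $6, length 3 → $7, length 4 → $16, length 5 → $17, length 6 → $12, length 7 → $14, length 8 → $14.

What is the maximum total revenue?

Consider every possible first cut. best[k] is the best of p[i]+best[k−i] over all sellable i≤k.
best[1] = 2
best[2] = 6
best[3] = 8  (first piece 1, then best[2]=6)
best[4] = 16
best[5] = 18  (first piece 1, then best[4]=16)
best[6] = 22  (first piece 2, then best[4]=16)
best[7] = 24  (first piece 1, then best[6]=22)
best[8] = 32  (first piece 4, then best[4]=16)
One optimal cutting: 4 + 4 → $16 + $16 = $32.

32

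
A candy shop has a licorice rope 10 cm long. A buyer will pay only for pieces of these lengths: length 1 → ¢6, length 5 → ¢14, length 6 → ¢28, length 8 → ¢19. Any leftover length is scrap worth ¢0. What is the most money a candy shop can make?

60

Consider every possible first cut. f[k] is the best of p[i]+f[k−i] over all sellable i≤k.
f[1] = 6
f[2] = 12  (first piece 1, then f[1]=6)
f[3] = 18  (first piece 1, then f[2]=12)
f[4] = 24  (first piece 1, then f[3]=18)
f[5] = max(6+24, 14+0) = 30
f[6] = max(6+30, 14+6, 28+0) = 36
f[7] = max(6+36, 14+12, 28+6) = 42
f[8] = max(6+42, 14+18, 28+12, 19+0) = 48
f[9] = max(6+48, 14+24, 28+18, 19+6) = 54
f[10] = max(6+54, 14+30, 28+24, 19+12) = 60
One optimal cutting: 1 + 1 + 1 + 1 + 1 + 1 + 1 + 1 + 1 + 1 → ¢60.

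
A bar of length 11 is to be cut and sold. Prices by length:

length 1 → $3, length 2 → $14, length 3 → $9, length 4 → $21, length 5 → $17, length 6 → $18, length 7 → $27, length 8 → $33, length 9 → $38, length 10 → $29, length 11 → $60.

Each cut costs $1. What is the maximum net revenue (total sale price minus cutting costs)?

Consider every possible first cut. v[k] is the best of p[i]+v[k−i] over all sellable i≤k, charging 1 whenever i<k.
v[1] = 3
v[2] = 14
v[3] = 16  (first piece 1, then v[2]=14)
v[4] = 27  (first piece 2, then v[2]=14)
v[5] = 29  (first piece 1, then v[4]=27)
v[6] = 40  (first piece 2, then v[4]=27)
v[7] = 42  (first piece 1, then v[6]=40)
v[8] = 53  (first piece 2, then v[6]=40)
v[9] = 55  (first piece 1, then v[8]=53)
v[10] = 66  (first piece 2, then v[8]=53)
v[11] = 68  (first piece 1, then v[10]=66)
One optimal plan: pieces 2 + 2 + 2 + 2 + 2 + 1 (5 cuts) → $73 − $5 = $68.

68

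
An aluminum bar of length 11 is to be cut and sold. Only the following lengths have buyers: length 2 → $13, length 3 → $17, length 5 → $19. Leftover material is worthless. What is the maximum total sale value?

69

Consider every possible first cut. f[k] is the best of p[i]+f[k−i] over all sellable i≤k.
f[1] = 0
f[2] = 13
f[3] = 17
f[4] = 26  (first piece 2, then f[2]=13)
f[5] = 30  (first piece 2, then f[3]=17)
f[6] = 39  (first piece 2, then f[4]=26)
f[7] = 43  (first piece 2, then f[5]=30)
f[8] = 52  (first piece 2, then f[6]=39)
f[9] = 56  (first piece 2, then f[7]=43)
f[10] = 65  (first piece 2, then f[8]=52)
f[11] = 69  (first piece 2, then f[9]=56)
One optimal cutting: 3 + 2 + 2 + 2 + 2 → $69.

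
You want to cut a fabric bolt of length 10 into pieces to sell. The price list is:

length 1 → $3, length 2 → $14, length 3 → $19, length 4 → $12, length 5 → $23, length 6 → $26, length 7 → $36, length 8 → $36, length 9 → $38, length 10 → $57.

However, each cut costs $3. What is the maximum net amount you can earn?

Let r[k] be the best obtainable value from length k. For each k, try every first piece i and keep the best of price[i] + r[k−i] minus the 3 cut fee when i<k.
r[1] = 3
r[2] = 14
r[3] = 19
r[4] = 25  (first piece 2, then r[2]=14)
r[5] = 30  (first piece 2, then r[3]=19)
r[6] = 36  (first piece 2, then r[4]=25)
r[7] = 41  (first piece 2, then r[5]=30)
r[8] = 47  (first piece 2, then r[6]=36)
r[9] = 52  (first piece 2, then r[7]=41)
r[10] = 58  (first piece 2, then r[8]=47)
One optimal plan: pieces 2 + 2 + 2 + 2 + 2 (4 cuts) → $70 − $12 = $58.

58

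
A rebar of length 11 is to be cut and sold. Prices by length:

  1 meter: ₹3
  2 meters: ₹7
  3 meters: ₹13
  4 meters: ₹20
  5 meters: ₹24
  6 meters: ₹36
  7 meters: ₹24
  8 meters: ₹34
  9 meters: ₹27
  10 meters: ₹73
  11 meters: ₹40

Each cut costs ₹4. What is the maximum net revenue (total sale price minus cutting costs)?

72

Consider every possible first cut. v[k] is the best of p[i]+v[k−i] over all sellable i≤k, charging 4 whenever i<k.
v[1] = 3
v[2] = max(3+3-4, 7+0) = 7
v[3] = max(3+7-4, 7+3-4, 13+0) = 13
v[4] = max(3+13-4, 7+7-4, 13+3-4, 20+0) = 20
v[5] = max(3+20-4, 7+13-4, 13+7-4, 20+3-4, 24+0) = 24
v[6] = max(3+24-4, 7+20-4, 13+13-4, 20+7-4, 24+3-4, 36+0) = 36
v[7] = max(3+36-4, 7+24-4, 13+20-4, …, 36+3-4, 24+0) = 35
v[8] = max(3+35-4, 7+36-4, 13+24-4, …, 24+3-4, 34+0) = 39
v[9] = max(3+39-4, 7+35-4, 13+36-4, …, 34+3-4, 27+0) = 45
v[10] = max(3+45-4, 7+39-4, 13+35-4, …, 27+3-4, 73+0) = 73
v[11] = max(3+73-4, 7+45-4, 13+39-4, …, 73+3-4, 40+0) = 72
One optimal plan: pieces 10 + 1 (1 cut) → ₹76 − ₹4 = ₹72.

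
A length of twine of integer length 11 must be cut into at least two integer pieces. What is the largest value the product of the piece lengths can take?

Let prod[k] be the best product for length k (with at least one cut). For each first piece i, the rest contributes max(k−i, prod[k−i]).
prod[2] = 1·max(1,0) = 1·1 = 1
prod[3] = max(1·2, 2·1) = 2
prod[4] = max(1·3, 2·2, 3·1) = 4
prod[5] = max(1·4, 2·3, 3·2, 4·1) = 6
prod[6] = max(1·6, 2·4, 3·3, 4·2, 5·1) = 9
prod[7] = max(1·9, 2·6, 3·4, 4·3, 5·2, 6·1) = 12
prod[8] = max(1·12, 2·9, 3·6, …, 6·2, 7·1) = 18
prod[9] = max(1·18, 2·12, 3·9, …, 7·2, 8·1) = 27
prod[10] = max(1·27, 2·18, 3·12, …, 8·2, 9·1) = 36
prod[11] = max(1·36, 2·27, 3·18, …, 9·2, 10·1) = 54
One optimal split: 3 + 3 + 3 + 2; product 3·3·3·2 = 54.

54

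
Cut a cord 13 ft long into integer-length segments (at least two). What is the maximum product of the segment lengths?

Let g[k] be the best product for length k (with at least one cut). For each first piece i, the rest contributes max(k−i, g[k−i]).
g[2] = 1×max(1,0) = 1×1 = 1
g[3] = max(1×2, 2×1) = 2
g[4] = max(1×3, 2×2, 3×1) = 4
g[5] = max(1×4, 2×3, 3×2, 4×1) = 6
g[6] = max(1×6, 2×4, 3×3, 4×2, 5×1) = 9
g[7] = max(1×9, 2×6, 3×4, 4×3, 5×2, 6×1) = 12
g[8] = max(1×12, 2×9, 3×6, …, 6×2, 7×1) = 18
g[9] = max(1×18, 2×12, 3×9, …, 7×2, 8×1) = 27
g[10] = max(1×27, 2×18, 3×12, …, 8×2, 9×1) = 36
g[11] = max(1×36, 2×27, 3×18, …, 9×2, 10×1) = 54
g[12] = max(1×54, 2×36, 3×27, …, 10×2, 11×1) = 81
g[13] = max(1×81, 2×54, 3×36, …, 11×2, 12×1) = 108
One optimal split: 3 + 3 + 3 + 2 + 2; product 3×3×3×2×2 = 108.

108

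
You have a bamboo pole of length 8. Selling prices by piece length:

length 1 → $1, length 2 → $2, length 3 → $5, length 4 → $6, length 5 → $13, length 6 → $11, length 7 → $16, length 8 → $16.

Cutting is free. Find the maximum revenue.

Let v[k] be the best obtainable value from length k. For each k, try every first piece i and keep the best of price[i] + v[k−i].
v[1] = 1
v[2] = 2  (first piece 1, then v[1]=1)
v[3] = 5
v[4] = 6  (first piece 1, then v[3]=5)
v[5] = 13
v[6] = 14  (first piece 1, then v[5]=13)
v[7] = 16
v[8] = 18  (first piece 3, then v[5]=13)
One optimal cutting: 5 + 3 → $13 + $5 = $18.

18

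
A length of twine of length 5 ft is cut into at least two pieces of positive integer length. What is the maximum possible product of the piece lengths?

Let m[k] be the best product for length k (with at least one cut). For each first piece i, the rest contributes max(k−i, m[k−i]).
m[2] = 1·max(1,0) = 1·1 = 1
m[3] = 1·max(2,1) = 1·2 = 2
m[4] = 2·max(2,1) = 2·2 = 4
m[5] = 2·max(3,2) = 2·3 = 6
One optimal split: 3 + 2; product 3·2 = 6.

6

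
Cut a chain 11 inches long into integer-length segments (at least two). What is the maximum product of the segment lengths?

54

Fill f[k] for k=2..11: at each k try every first piece i and multiply by the better of (k−i) uncut or f[k−i].
Small cases: f[2]=1, f[3]=2.
f[4] = 2×max(2,1) = 2×2 = 4
f[5] = 2×max(3,2) = 2×3 = 6
f[6] = 3×max(3,2) = 3×3 = 9
f[7] = 2×max(5,6) = 2×6 = 12
f[8] = 2×max(6,9) = 2×9 = 18
f[9] = 3×max(6,9) = 3×9 = 27
f[10] = 2×max(8,18) = 2×18 = 36
f[11] = 2×max(9,27) = 2×27 = 54
One optimal split: 3 + 3 + 3 + 2; product 3×3×3×2 = 54.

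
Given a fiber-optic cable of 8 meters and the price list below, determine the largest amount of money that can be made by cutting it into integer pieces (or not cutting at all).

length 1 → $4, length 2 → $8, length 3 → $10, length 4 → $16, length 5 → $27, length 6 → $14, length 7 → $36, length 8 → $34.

Consider every possible first cut. r[k] is the best of p[i]+r[k−i] over all sellable i≤k.
r[1] = 4
r[2] = 8  (first piece 1, then r[1]=4)
r[3] = 12  (first piece 1, then r[2]=8)
r[4] = 16  (first piece 1, then r[3]=12)
r[5] = 27
r[6] = 31  (first piece 1, then r[5]=27)
r[7] = 36
r[8] = 40  (first piece 1, then r[7]=36)
One optimal cutting: 7 + 1 → $36 + $4 = $40.

40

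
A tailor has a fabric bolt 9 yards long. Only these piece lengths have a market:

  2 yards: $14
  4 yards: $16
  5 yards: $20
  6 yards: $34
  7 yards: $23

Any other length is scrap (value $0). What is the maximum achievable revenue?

56

Build r[k] bottom-up: r[k] = max over allowed piece i of (p[i] + r[k−i]).
r[1] = 0
r[2] = 14
r[3] = 14
r[4] = max(14+14, 16+0) = 28
r[5] = max(14+14, 16+0, 20+0) = 28
r[6] = max(14+28, 16+14, 20+0, 34+0) = 42
r[7] = max(14+28, 16+14, 20+14, 34+0, 23+0) = 42
r[8] = max(14+42, 16+28, 20+14, 34+14, 23+0) = 56
r[9] = max(14+42, 16+28, 20+28, 34+14, 23+14) = 56
One optimal cutting: pieces 2 + 2 + 2 + 2 with 1 yard of scrap → $56.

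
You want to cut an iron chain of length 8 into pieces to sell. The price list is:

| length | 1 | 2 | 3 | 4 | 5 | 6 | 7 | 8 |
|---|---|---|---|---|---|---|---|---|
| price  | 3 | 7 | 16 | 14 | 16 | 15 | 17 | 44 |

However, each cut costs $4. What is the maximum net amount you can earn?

44

Consider every possible first cut. r[k] is the best of p[i]+r[k−i] over all sellable i≤k, charging 4 whenever i<k.
r[1] = 3
r[2] = 7
r[3] = 16
r[4] = 15  (first piece 1, then r[3]=16)
r[5] = 19  (first piece 2, then r[3]=16)
r[6] = 28  (first piece 3, then r[3]=16)
r[7] = 27  (first piece 1, then r[6]=28)
r[8] = 44
Best is to make no cuts and sell whole for $44.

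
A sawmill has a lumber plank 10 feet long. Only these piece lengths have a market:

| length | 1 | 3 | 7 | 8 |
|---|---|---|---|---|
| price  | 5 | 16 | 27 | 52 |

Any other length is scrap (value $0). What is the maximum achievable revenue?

62

Build best[k] bottom-up: best[k] = max over allowed piece i of (p[i] + best[k−i]).
best[1] = 5
best[2] = 10  (first piece 1, then best[1]=5)
best[3] = 16
best[4] = 21  (first piece 1, then best[3]=16)
best[5] = 26  (first piece 1, then best[4]=21)
best[6] = 32  (first piece 3, then best[3]=16)
best[7] = 37  (first piece 1, then best[6]=32)
best[8] = 52
best[9] = 57  (first piece 1, then best[8]=52)
best[10] = 62  (first piece 1, then best[9]=57)
One optimal cutting: 8 + 1 + 1 → $62.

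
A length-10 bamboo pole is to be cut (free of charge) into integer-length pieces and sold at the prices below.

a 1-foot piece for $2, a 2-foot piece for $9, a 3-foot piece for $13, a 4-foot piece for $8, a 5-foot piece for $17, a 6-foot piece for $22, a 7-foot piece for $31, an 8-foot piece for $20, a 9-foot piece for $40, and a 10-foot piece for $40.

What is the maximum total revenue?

Consider every possible first cut. r[k] is the best of p[i]+r[k−i] over all sellable i≤k.
r[1] = 2
r[2] = 9
r[3] = 13
r[4] = 18  (first piece 2, then r[2]=9)
r[5] = 22  (first piece 2, then r[3]=13)
r[6] = 27  (first piece 2, then r[4]=18)
r[7] = 31  (first piece 2, then r[5]=22)
r[8] = 36  (first piece 2, then r[6]=27)
r[9] = 40  (first piece 2, then r[7]=31)
r[10] = 45  (first piece 2, then r[8]=36)
One optimal cutting: 2 + 2 + 2 + 2 + 2 → $9 + $9 + $9 + $9 + $9 = $45.

45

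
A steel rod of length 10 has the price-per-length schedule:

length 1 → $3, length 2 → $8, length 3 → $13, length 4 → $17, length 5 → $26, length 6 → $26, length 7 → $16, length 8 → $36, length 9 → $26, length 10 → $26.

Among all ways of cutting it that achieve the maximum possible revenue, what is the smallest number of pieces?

Consider every possible first cut. r[k] is the best of p[i]+r[k−i] over all sellable i≤k.
r[1] = 3
r[2] = max(3+3, 8+0) = 8
r[3] = max(3+8, 8+3, 13+0) = 13
r[4] = max(3+13, 8+8, 13+3, 17+0) = 17
r[5] = max(3+17, 8+13, 13+8, 17+3, 26+0) = 26
r[6] = max(3+26, 8+17, 13+13, 17+8, 26+3, 26+0) = 29
r[7] = max(3+29, 8+26, 13+17, …, 26+3, 16+0) = 34
r[8] = max(3+34, 8+29, 13+26, …, 16+3, 36+0) = 39
r[9] = max(3+39, 8+34, 13+29, …, 36+3, 26+0) = 43
r[10] = max(3+43, 8+39, 13+34, …, 26+3, 26+0) = 52
Maximum revenue is $52.
Now minimize piece count subject to staying optimal: for each k, pieces[k] = 1 + min over i with p[i]+r[k−i]=r[k] of pieces[k−i].
pieces[7] = 2
pieces[8] = 2
pieces[9] = 2
pieces[10] = 2

2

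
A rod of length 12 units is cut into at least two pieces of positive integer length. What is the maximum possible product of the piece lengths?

81

Fill f[k] for k=2..12: at each k try every first piece i and multiply by the better of (k−i) uncut or f[k−i].
f[2] = 1×max(1,0) = 1×1 = 1
f[3] = max(1×2, 2×1) = 2
f[4] = max(1×3, 2×2, 3×1) = 4
f[5] = max(1×4, 2×3, 3×2, 4×1) = 6
f[6] = max(1×6, 2×4, 3×3, 4×2, 5×1) = 9
f[7] = max(1×9, 2×6, 3×4, 4×3, 5×2, 6×1) = 12
f[8] = max(1×12, 2×9, 3×6, …, 6×2, 7×1) = 18
f[9] = max(1×18, 2×12, 3×9, …, 7×2, 8×1) = 27
f[10] = max(1×27, 2×18, 3×12, …, 8×2, 9×1) = 36
f[11] = max(1×36, 2×27, 3×18, …, 9×2, 10×1) = 54
f[12] = max(1×54, 2×36, 3×27, …, 10×2, 11×1) = 81
One optimal split: 3 + 3 + 3 + 3; product 3×3×3×3 = 81.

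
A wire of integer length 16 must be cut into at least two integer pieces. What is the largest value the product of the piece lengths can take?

Fill prod[k] for k=2..16: at each k try every first piece i and multiply by the better of (k−i) uncut or prod[k−i].
prod[2] = 1×max(1,0) = 1×1 = 1
prod[3] = 1×max(2,1) = 1×2 = 2
prod[4] = 2×max(2,1) = 2×2 = 4
prod[5] = 2×max(3,2) = 2×3 = 6
prod[6] = 3×max(3,2) = 3×3 = 9
prod[7] = 2×max(5,6) = 2×6 = 12
prod[8] = 2×max(6,9) = 2×9 = 18
prod[9] = 3×max(6,9) = 3×9 = 27
prod[10] = 2×max(8,18) = 2×18 = 36
prod[11] = 2×max(9,27) = 2×27 = 54
prod[12] = 3×max(9,27) = 3×27 = 81
prod[13] = 2×max(11,54) = 2×54 = 108
prod[14] = 2×max(12,81) = 2×81 = 162
prod[15] = 3×max(12,81) = 3×81 = 243
prod[16] = 2×max(14,162) = 2×162 = 324
One optimal split: 3 + 3 + 3 + 3 + 2 + 2; product 3×3×3×3×2×2 = 324.

324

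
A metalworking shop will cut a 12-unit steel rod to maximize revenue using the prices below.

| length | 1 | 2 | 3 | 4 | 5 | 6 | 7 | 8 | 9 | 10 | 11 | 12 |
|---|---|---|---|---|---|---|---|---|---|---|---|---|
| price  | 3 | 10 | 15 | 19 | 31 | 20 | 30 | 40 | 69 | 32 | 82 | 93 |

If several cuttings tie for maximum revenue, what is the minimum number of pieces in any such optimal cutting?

1

Build r[k] bottom-up: r[k] = max over allowed piece i of (p[i] + r[k−i]).
r[1] = 3
r[2] = 10
r[3] = 15
r[4] = 20  (first piece 2, then r[2]=10)
r[5] = 31
r[6] = 34  (first piece 1, then r[5]=31)
r[7] = 41  (first piece 2, then r[5]=31)
r[8] = 46  (first piece 3, then r[5]=31)
r[9] = 69
r[10] = 72  (first piece 1, then r[9]=69)
r[11] = 82
r[12] = 93
Maximum revenue is $93.
Now minimize piece count subject to staying optimal: for each k, pieces[k] = 1 + min over i with p[i]+r[k−i]=r[k] of pieces[k−i].
pieces[9] = 1
pieces[10] = 2
pieces[11] = 1
pieces[12] = 1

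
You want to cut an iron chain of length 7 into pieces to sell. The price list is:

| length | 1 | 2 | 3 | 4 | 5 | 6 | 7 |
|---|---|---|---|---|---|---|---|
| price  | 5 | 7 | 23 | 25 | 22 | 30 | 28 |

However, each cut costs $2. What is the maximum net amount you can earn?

47

Let net[k] be the best obtainable value from length k. For each k, try every first piece i and keep the best of price[i] + net[k−i] minus the 2 cut fee when i<k.
net[1] = 5
net[2] = 8  (first piece 1, then net[1]=5)
net[3] = 23
net[4] = 26  (first piece 1, then net[3]=23)
net[5] = 29  (first piece 1, then net[4]=26)
net[6] = 44  (first piece 3, then net[3]=23)
net[7] = 47  (first piece 1, then net[6]=44)
One optimal plan: pieces 3 + 3 + 1 (2 cuts) → $51 − $4 = $47.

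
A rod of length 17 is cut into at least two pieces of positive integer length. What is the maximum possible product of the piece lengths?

486

Let prod[k] be the best product for length k (with at least one cut). For each first piece i, the rest contributes max(k−i, prod[k−i]).
prod[2] = 1×max(1,0) = 1×1 = 1
prod[3] = max(1×2, 2×1) = 2
prod[4] = max(1×3, 2×2, 3×1) = 4
prod[5] = max(1×4, 2×3, 3×2, 4×1) = 6
prod[6] = max(1×6, 2×4, 3×3, 4×2, 5×1) = 9
prod[7] = max(1×9, 2×6, 3×4, 4×3, 5×2, 6×1) = 12
prod[8] = max(1×12, 2×9, 3×6, …, 6×2, 7×1) = 18
prod[9] = max(1×18, 2×12, 3×9, …, 7×2, 8×1) = 27
prod[10] = max(1×27, 2×18, 3×12, …, 8×2, 9×1) = 36
prod[11] = max(1×36, 2×27, 3×18, …, 9×2, 10×1) = 54
prod[12] = max(1×54, 2×36, 3×27, …, 10×2, 11×1) = 81
prod[13] = max(1×81, 2×54, 3×36, …, 11×2, 12×1) = 108
prod[14] = max(1×108, 2×81, 3×54, …, 12×2, 13×1) = 162
prod[15] = max(1×162, 2×108, 3×81, …, 13×2, 14×1) = 243
prod[16] = max(1×243, 2×162, 3×108, …, 14×2, 15×1) = 324
prod[17] = max(1×324, 2×243, 3×162, …, 15×2, 16×1) = 486
One optimal split: 3 + 3 + 3 + 3 + 3 + 2; product 3×3×3×3×3×2 = 486.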